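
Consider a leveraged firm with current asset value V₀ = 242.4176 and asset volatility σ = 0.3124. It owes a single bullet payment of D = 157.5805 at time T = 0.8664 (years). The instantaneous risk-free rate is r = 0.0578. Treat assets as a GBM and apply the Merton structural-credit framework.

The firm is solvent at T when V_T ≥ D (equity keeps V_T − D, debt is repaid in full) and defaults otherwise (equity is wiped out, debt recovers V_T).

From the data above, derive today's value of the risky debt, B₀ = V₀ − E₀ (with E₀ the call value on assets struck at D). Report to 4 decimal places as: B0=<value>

With assets at 242.4176 and a single debt payment of 157.5805 at 0.8664 years:
d₁ = [ln(V₀/D) + (r + σ²/2)T] / (σ√T)
   = [ln(242.4176/157.5805) + (0.0578 + 0.5·0.3124²)·0.8664] / (0.3124·√0.8664)
   = [0.430725 + 0.092356] / 0.290784 = 1.798865
d₂ = d₁ − σ√T = 1.798865 − 0.290784 = 1.508082
N(d₁) = 0.963980,  N(d₂) = 0.934233,  e^(−rT) = 0.951155
E₀ = V₀·N(d₁) − D·e^(−rT)·N(d₂)
   = 242.4176·0.963980 − 157.5805·0.951155·0.934233 = 93.659556
B₀ = V₀ − E₀ = 242.4176 − 93.659556 = 148.758044

B0=148.7580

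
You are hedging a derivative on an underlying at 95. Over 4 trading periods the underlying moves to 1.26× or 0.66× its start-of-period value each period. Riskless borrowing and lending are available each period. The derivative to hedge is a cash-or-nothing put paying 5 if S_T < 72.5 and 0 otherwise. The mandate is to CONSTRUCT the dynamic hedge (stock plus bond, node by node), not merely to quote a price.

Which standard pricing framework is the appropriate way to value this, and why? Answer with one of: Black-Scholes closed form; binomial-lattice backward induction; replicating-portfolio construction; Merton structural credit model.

Key observation: a price alone would not answer the question — the per-node share/bond construction on the spot-95, 1.26/0.66 tree is required, and only the replicating-portfolio method yields it.

framework: replicating-portfolio construction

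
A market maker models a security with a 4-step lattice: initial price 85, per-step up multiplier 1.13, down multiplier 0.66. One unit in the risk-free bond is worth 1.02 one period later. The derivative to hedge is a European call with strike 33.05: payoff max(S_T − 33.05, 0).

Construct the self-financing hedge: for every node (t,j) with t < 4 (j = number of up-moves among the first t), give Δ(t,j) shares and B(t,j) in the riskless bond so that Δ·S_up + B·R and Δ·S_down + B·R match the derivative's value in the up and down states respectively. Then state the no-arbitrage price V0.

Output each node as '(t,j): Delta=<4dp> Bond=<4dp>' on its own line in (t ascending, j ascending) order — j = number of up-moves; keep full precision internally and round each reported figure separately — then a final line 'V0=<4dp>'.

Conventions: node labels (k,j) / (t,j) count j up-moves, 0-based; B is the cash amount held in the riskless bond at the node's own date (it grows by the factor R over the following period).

The replicating-portfolio and risk-neutral prices coincide; use p* = (1.02−0.66)/(1.13−0.66) = 0.7660 for the latter.
Terminal payoffs: V(4,0)=0.0000, V(4,1)=0.0000, V(4,2)=14.2285, V(4,3)=47.8965, V(4,4)=105.5403
  t=3,j=0: stock 24.4372 → up 27.6140 (V=0.0000), down 16.1285 (V=0.0000). Price 0.0000; hedge Δ=0.0000, bond B=0.0000.
  t=3,j=1: stock 41.8394 → up 47.2785 (V=14.2285), down 27.6140 (V=0.0000). Price 10.6847; hedge Δ=0.7236, bond B=-19.5887.
  t=3,j=2: stock 71.6341 → up 80.9465 (V=47.8965), down 47.2785 (V=14.2285). Price 39.2321; hedge Δ=1.0000, bond B=-32.4020.
  t=3,j=3: stock 122.6462 → up 138.5903 (V=105.5403), down 80.9465 (V=47.8965). Price 90.2443; hedge Δ=1.0000, bond B=-32.4020.
  t=2,j=0: stock 37.0260 → up 41.8394 (V=10.6847), down 24.4372 (V=0.0000). Price 8.0236; hedge Δ=0.6140, bond B=-14.7099.
  t=2,j=1: stock 63.3930 → up 71.6341 (V=39.2321), down 41.8394 (V=10.6847). Price 31.9126; hedge Δ=0.9581, bond B=-28.8266.
  t=2,j=2: stock 108.5365 → up 122.6462 (V=90.2443), down 71.6341 (V=39.2321). Price 76.7699; hedge Δ=1.0000, bond B=-31.7666.
  t=1,j=0: stock 56.1000 → up 63.3930 (V=31.9126), down 37.0260 (V=8.0236). Price 25.8054; hedge Δ=0.9060, bond B=-25.0222.
  t=1,j=1: stock 96.0500 → up 108.5365 (V=76.7699), down 63.3930 (V=31.9126). Price 64.9719; hedge Δ=0.9937, bond B=-30.4691.
  t=0,j=0: stock 85.0000 → up 96.0500 (V=64.9719), down 56.1000 (V=25.8054). Price 54.7111; hedge Δ=0.9804, bond B=-28.6219.
Verification: the root portfolio costs Δ(0,0)·S0 + B(0,0) = 54.7111, matching V0.

(0,0): Delta=0.9804 Bond=-28.6219
(1,0): Delta=0.9060 Bond=-25.0222
(1,1): Delta=0.9937 Bond=-30.4691
(2,0): Delta=0.6140 Bond=-14.7099
(2,1): Delta=0.9581 Bond=-28.8266
(2,2): Delta=1.0000 Bond=-31.7666
(3,0): Delta=0.0000 Bond=0.0000
(3,1): Delta=0.7236 Bond=-19.5887
(3,2): Delta=1.0000 Bond=-32.4020
(3,3): Delta=1.0000 Bond=-32.4020
V0=54.7111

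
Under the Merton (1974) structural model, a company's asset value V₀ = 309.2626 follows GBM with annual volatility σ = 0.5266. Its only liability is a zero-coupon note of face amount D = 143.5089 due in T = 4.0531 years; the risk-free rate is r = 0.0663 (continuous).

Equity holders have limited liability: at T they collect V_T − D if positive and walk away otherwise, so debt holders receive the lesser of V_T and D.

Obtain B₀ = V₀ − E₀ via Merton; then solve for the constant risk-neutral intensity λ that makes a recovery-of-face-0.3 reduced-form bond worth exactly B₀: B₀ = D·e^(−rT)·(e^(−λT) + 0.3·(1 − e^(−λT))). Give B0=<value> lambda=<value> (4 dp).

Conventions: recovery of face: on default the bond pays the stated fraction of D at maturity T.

B0=94.1501 lambda=0.0558

Apply the equity-as-call identities (strike 143.5089, horizon 4.0531 years):
d₁ = [ln(V₀/D) + (r + σ²/2)T] / (σ√T)
   = [ln(309.2626/143.5089) + (0.0663 + 0.5·0.5266²)·4.0531] / (0.5266·√4.0531)
   = [0.767794 + 0.830698] / 1.060168 = 1.507773
d₂ = d₁ − σ√T = 1.507773 − 1.060168 = 0.447605
N(d₁) = 0.934194,  N(d₂) = 0.672781,  e^(−rT) = 0.764357
E₀ = V₀·N(d₁) − D·e^(−rT)·N(d₂)
   = 309.2626·0.934194 − 143.5089·0.764357·0.672781 = 215.112466
B₀ = V₀ − E₀ = 309.2626 − 215.112466 = 94.150134
e^(−λT) = (B₀·e^(rT)/D − 0.3)/(1 − 0.3) = (94.1501·1.308289/143.5089 − 0.3)/0.7 = 0.79759029
λ = −ln(0.79759029)/4.0531 = 0.055799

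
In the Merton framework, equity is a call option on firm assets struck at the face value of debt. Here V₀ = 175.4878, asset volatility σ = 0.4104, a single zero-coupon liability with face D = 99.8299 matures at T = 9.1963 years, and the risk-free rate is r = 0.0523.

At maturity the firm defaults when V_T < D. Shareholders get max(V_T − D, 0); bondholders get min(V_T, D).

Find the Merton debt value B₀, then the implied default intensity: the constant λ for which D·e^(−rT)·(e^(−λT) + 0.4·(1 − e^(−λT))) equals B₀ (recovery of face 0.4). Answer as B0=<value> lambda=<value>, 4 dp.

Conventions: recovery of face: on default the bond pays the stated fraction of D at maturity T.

Apply the equity-as-call identities (strike 99.8299, horizon 9.1963 years):
d₁ = [ln(V₀/D) + (r + σ²/2)T] / (σ√T)
   = [ln(175.4878/99.8299) + (0.0523 + 0.5·0.4104²)·9.1963] / (0.4104·√9.1963)
   = [0.564102 + 1.255424] / 1.244554 = 1.461990
d₂ = d₁ − σ√T = 1.461990 − 1.244554 = 0.217436
N(d₁) = 0.928128,  N(d₂) = 0.586066,  e^(−rT) = 0.618186
E₀ = V₀·N(d₁) − D·e^(−rT)·N(d₂)
   = 175.4878·0.928128 − 99.8299·0.618186·0.586066 = 126.707044
B₀ = V₀ − E₀ = 175.4878 − 126.707044 = 48.780756
e^(−λT) = (B₀·e^(rT)/D − 0.4)/(1 − 0.4) = (48.7808·1.617637/99.8299 − 0.4)/0.6 = 0.65073475
λ = −ln(0.65073475)/9.1963 = 0.046720

B0=48.7808 lambda=0.0467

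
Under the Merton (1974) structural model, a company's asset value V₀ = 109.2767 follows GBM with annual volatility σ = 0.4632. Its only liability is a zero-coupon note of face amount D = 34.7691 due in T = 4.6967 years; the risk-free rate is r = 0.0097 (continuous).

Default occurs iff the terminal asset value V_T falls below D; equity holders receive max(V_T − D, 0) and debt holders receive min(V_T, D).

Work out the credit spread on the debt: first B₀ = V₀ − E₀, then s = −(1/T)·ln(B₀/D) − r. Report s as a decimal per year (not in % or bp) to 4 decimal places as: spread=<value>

spread=0.0216

Work the structural quantities from V₀ = 109.2767 against face 34.7691:
d₁ = [ln(V₀/D) + (r + σ²/2)T] / (σ√T)
   = [ln(109.2767/34.7691) + (0.0097 + 0.5·0.4632²)·4.6967] / (0.4632·√4.6967)
   = [1.145154 + 0.549406] / 1.003841 = 1.688077
d₂ = d₁ − σ√T = 1.688077 − 1.003841 = 0.684235
N(d₁) = 0.954302,  N(d₂) = 0.753087,  e^(−rT) = 0.955464
E₀ = V₀·N(d₁) − D·e^(−rT)·N(d₂)
   = 109.2767·0.954302 − 34.7691·0.955464·0.753087 = 79.264927
B₀ = V₀ − E₀ = 109.2767 − 79.264927 = 30.011773
spread = −(1/T)·ln(B₀/D) − r = −(1/4.6967)·ln(30.011773/34.7691) − 0.0097 = 0.02162824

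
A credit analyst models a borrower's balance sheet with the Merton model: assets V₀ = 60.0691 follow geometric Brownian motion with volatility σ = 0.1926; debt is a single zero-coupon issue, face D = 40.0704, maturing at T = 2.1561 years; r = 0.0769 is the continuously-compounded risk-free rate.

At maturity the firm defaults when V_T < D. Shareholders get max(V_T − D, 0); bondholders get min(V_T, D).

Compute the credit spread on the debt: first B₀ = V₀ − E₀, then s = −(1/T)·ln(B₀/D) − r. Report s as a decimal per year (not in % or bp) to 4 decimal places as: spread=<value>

Equity is a call on the firm's assets struck at D = 40.0704:
d₁ = [ln(V₀/D) + (r + σ²/2)T] / (σ√T)
   = [ln(60.0691/40.0704) + (0.0769 + 0.5·0.1926²)·2.1561] / (0.1926·√2.1561)
   = [0.404858 + 0.205794] / 0.282807 = 2.159250
d₂ = d₁ − σ√T = 2.159250 − 0.282807 = 1.876442
N(d₁) = 0.984585,  N(d₂) = 0.969703,  e^(−rT) = 0.847212
E₀ = V₀·N(d₁) − D·e^(−rT)·N(d₂)
   = 60.0691·0.984585 − 40.0704·0.847212·0.969703 = 26.223515
B₀ = V₀ − E₀ = 60.0691 − 26.223515 = 33.845585
spread = −(1/T)·ln(B₀/D) − r = −(1/2.1561)·ln(33.845585/40.0704) − 0.0769 = 0.00140312

spread=0.0014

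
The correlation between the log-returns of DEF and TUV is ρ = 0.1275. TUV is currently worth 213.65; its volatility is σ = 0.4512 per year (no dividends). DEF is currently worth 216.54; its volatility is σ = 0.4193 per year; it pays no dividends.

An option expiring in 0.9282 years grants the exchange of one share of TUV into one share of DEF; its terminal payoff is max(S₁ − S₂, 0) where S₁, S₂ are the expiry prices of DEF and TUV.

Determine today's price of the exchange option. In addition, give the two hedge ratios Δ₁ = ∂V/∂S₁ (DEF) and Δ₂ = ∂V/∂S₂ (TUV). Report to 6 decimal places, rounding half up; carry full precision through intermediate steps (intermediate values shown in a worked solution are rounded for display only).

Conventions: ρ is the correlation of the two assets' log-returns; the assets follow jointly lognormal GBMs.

σ_eff = √(σ₁² + σ₂² − 2ρσ₁σ₂) = √(0.4193² + 0.4512² − 2·0.1275·0.4193·0.4512) = 0.575457
d₁ = (ln(S₁/S₂) + (q₂ − q₁ + σ_eff²/2)T) / (σ_eff√T) = (ln(216.54/213.65) + (0.0 − 0.0 + 0.165575)·0.9282) / 0.554413 = 0.301442
d₂ = d₁ − σ_eff√T = 0.301442 − 0.554413 = -0.252972
N(d₁) = 0.618461,  N(d₂) = 0.400145
V = S₁·e^{−q₁T}·N(d₁) − S₂·e^{−q₂T}·N(d₂) = 133.921568 − 85.490972 = 48.430596
Key observation: the rate r is irrelevant here: denominating values in TUV turns the exchange into a ratio option on S₁/S₂, and discounting at r drops out.
Δ₁ = e^{−q₁T}·N(d₁) = 0.618461;  Δ₂ = −e^{−q₂T}·N(d₂) = -0.400145

exchange price = 48.430596
Δ1 = 0.618461
Δ2 = -0.400145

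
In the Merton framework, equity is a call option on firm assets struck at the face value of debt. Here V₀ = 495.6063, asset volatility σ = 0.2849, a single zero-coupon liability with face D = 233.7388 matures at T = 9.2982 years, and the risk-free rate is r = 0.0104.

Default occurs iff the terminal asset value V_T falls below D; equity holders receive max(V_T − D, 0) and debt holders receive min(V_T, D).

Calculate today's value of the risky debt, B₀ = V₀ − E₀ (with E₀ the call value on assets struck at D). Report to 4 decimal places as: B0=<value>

Apply the equity-as-call identities (strike 233.7388, horizon 9.2982 years):
d₁ = [ln(V₀/D) + (r + σ²/2)T] / (σ√T)
   = [ln(495.6063/233.7388) + (0.0104 + 0.5·0.2849²)·9.2982] / (0.2849·√9.2982)
   = [0.751578 + 0.474059] / 0.868744 = 1.410815
d₂ = d₁ − σ√T = 1.410815 − 0.868744 = 0.542071
N(d₁) = 0.920850,  N(d₂) = 0.706115,  e^(−rT) = 0.907827
E₀ = V₀·N(d₁) − D·e^(−rT)·N(d₂)
   = 495.6063·0.920850 − 233.7388·0.907827·0.706115 = 306.545565
B₀ = V₀ − E₀ = 495.6063 − 306.545565 = 189.060735

B0=189.0607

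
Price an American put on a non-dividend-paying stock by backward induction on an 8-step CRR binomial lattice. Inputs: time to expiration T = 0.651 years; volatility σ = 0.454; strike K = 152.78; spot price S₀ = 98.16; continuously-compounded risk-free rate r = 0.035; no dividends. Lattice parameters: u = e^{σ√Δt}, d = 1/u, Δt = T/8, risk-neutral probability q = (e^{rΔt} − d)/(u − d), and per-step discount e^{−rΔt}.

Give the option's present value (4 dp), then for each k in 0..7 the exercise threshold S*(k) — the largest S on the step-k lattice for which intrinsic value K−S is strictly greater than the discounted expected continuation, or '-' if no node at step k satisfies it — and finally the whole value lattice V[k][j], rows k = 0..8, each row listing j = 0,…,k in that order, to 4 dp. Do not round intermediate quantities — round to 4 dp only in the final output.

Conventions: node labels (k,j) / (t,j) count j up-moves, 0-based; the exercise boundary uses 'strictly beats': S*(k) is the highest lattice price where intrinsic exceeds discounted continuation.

params: Δt=0.08138 u=1.13827 d=0.87853 q=0.47865 e^(-rΔt)=0.99716
t_8 payoffs: 117.9485 107.6502 94.3072 77.0193 54.6200 25.5982 0.0000 0.0000 0.0000
t_7: node(7,0) S=39.6477 payoff=113.1323 vs cont=112.6978 → 113.1323 [stop]  node(7,1) S=51.3699 payoff=101.4101 vs cont=100.9756 → 101.4101 [stop]  node(7,2) S=66.5578 payoff=86.2222 vs cont=85.7877 → 86.2222 [stop]  node(7,3) S=86.2361 payoff=66.5439 vs cont=66.1093 → 66.5439 [stop]  node(7,4) S=111.7326 payoff=41.0474 vs cont=40.6129 → 41.0474 [stop]  node(7,5) S=144.7672 payoff=8.0128 vs cont=13.3077 → 13.3077 [wait]  node(7,6) S=187.5688 payoff=0.0000 vs cont=0.0000 → 0.0000 [wait]  node(7,7) S=243.0251 payoff=0.0000 vs cont=0.0000 → 0.0000 [wait]  ⇒ S*(7)=111.7326
t_6: node(6,0) S=45.1298 payoff=107.6502 vs cont=107.2157 → 107.6502 [stop]  node(6,1) S=58.4728 payoff=94.3072 vs cont=93.8727 → 94.3072 [stop]  node(6,2) S=75.7607 payoff=77.0193 vs cont=76.5848 → 77.0193 [stop]  node(6,3) S=98.1600 payoff=54.6200 vs cont=54.1855 → 54.6200 [stop]  node(6,4) S=127.1818 payoff=25.5982 vs cont=27.6909 → 27.6909 [wait]  node(6,5) S=164.7842 payoff=0.0000 vs cont=6.9183 → 6.9183 [wait]  node(6,6) S=213.5039 payoff=0.0000 vs cont=0.0000 → 0.0000 [wait]  ⇒ S*(6)=98.1600
t_5: node(5,0) S=51.3699 payoff=101.4101 vs cont=100.9756 → 101.4101 [stop]  node(5,1) S=66.5578 payoff=86.2222 vs cont=85.7877 → 86.2222 [stop]  node(5,2) S=86.2361 payoff=66.5439 vs cont=66.1093 → 66.5439 [stop]  node(5,3) S=111.7326 payoff=41.0474 vs cont=41.6117 → 41.6117 [wait]  node(5,4) S=144.7672 payoff=8.0128 vs cont=17.6976 → 17.6976 [wait]  node(5,5) S=187.5688 payoff=0.0000 vs cont=3.5966 → 3.5966 [wait]  ⇒ S*(5)=86.2361
t_4: node(4,0) S=58.4728 payoff=94.3072 vs cont=93.8727 → 94.3072 [stop]  node(4,1) S=75.7607 payoff=77.0193 vs cont=76.5848 → 77.0193 [stop]  node(4,2) S=98.1600 payoff=54.6200 vs cont=54.4548 → 54.6200 [stop]  node(4,3) S=127.1818 payoff=25.5982 vs cont=30.0795 → 30.0795 [wait]  node(4,4) S=164.7842 payoff=0.0000 vs cont=10.9170 → 10.9170 [wait]  ⇒ S*(4)=98.1600
t_3: node(3,0) S=66.5578 payoff=86.2222 vs cont=85.7877 → 86.2222 [stop]  node(3,1) S=86.2361 payoff=66.5439 vs cont=66.1093 → 66.5439 [stop]  node(3,2) S=111.7326 payoff=41.0474 vs cont=42.7518 → 42.7518 [wait]  node(3,3) S=144.7672 payoff=8.0128 vs cont=20.8479 → 20.8479 [wait]  ⇒ S*(3)=86.2361
t_2: node(2,0) S=75.7607 payoff=77.0193 vs cont=76.5848 → 77.0193 [stop]  node(2,1) S=98.1600 payoff=54.6200 vs cont=54.9989 → 54.9989 [wait]  node(2,2) S=127.1818 payoff=25.5982 vs cont=32.1758 → 32.1758 [wait]  ⇒ S*(2)=75.7607
t_1: node(1,0) S=86.2361 payoff=66.5439 vs cont=66.2902 → 66.5439 [stop]  node(1,1) S=111.7326 payoff=41.0474 vs cont=43.9493 → 43.9493 [wait]  ⇒ S*(1)=86.2361
t_0: node(0,0) S=98.1600 payoff=54.6200 vs cont=55.5705 → 55.5705 [wait]  ⇒ S*(0)=-

price = 55.5705
boundary = - 86.2361 75.7607 86.2361 98.1600 86.2361 98.1600 111.7326
tree:
55.5705
66.5439 43.9493
77.0193 54.9989 32.1758
86.2222 66.5439 42.7518 20.8479
94.3072 77.0193 54.6200 30.0795 10.9170
101.4101 86.2222 66.5439 41.6117 17.6976 3.5966
107.6502 94.3072 77.0193 54.6200 27.6909 6.9183 0.0000
113.1323 101.4101 86.2222 66.5439 41.0474 13.3077 0.0000 0.0000
117.9485 107.6502 94.3072 77.0193 54.6200 25.5982 0.0000 0.0000 0.0000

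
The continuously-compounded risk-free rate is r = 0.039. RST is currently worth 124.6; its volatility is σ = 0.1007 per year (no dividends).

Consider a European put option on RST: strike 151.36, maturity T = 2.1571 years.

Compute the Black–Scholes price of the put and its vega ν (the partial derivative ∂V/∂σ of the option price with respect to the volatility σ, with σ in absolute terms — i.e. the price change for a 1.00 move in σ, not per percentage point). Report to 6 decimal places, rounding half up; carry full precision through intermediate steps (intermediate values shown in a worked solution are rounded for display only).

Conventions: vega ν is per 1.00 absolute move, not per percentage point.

price = 17.112696
ν = 58.224322

σ√T = 0.1007·√2.1571 = 0.147899
d₁ = (ln(S/K) + (r+σ²/2)T) / (σ√T) = (ln(124.6/151.36) + (0.039+0.1007²/2)·2.1571) / 0.147899 = (-0.194552 + 0.095064) / 0.147899 = -0.672680
d₂ = d₁ − σ√T = -0.672680 − 0.147899 = -0.820579
e^{−rT} = 0.919315
N(−d₁) = 0.749425,  N(−d₂) = 0.794057
Put price V = K·e^{−rT}·N(−d₂) − S·N(−d₁) = 110.491000 − 93.378304 = 17.112696
φ(d₁) = (1/√(2π))·e^{−d₁²/2} = 0.318164
ν = S·φ(d₁)·√T = 58.224322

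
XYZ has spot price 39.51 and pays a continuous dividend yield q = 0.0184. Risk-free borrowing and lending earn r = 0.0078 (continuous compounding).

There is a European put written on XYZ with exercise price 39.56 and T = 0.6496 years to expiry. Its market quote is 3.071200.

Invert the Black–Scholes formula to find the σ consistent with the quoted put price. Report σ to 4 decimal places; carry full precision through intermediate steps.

At σ = 0.2311 the Black–Scholes value reproduces the quote:
σ√T = 0.2311·√0.6496 = 0.186261
d₁ = (ln(S/K) + (r−q+σ²/2)T) / (σ√T) = (ln(39.51/39.56) + (0.0078−0.0184+0.2311²/2)·0.6496) / 0.186261 = (-0.001265 + 0.010461) / 0.186261 = 0.049373
d₂ = d₁ − σ√T = 0.049373 − 0.186261 = -0.136889
e^{−rT} = 0.994946
e^{−qT} = 0.988119
N(−d₁) = 0.480311,  N(−d₂) = 0.554441
V = K·e^{−rT}·N(−d₂) − S·e^{−qT}·N(−d₁) = 21.822820 − 18.751620 = 3.071200 (the observed quote) — the price is monotone increasing in volatility, hence this σ is the only solution

sigma = 0.2311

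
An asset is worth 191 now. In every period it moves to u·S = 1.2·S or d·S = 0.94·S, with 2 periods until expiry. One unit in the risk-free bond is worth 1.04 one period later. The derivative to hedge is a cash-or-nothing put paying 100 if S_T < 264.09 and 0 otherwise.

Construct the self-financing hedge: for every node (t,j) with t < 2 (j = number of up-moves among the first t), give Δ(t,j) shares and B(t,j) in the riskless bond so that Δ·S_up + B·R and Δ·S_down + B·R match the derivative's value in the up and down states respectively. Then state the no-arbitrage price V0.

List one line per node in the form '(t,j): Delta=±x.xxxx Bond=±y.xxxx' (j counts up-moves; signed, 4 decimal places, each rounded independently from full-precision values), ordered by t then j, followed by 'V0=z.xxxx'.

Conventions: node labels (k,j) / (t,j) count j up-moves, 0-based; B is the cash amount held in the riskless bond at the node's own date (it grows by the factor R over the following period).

(0,0): Delta=-0.7447 Bond=221.0182
(1,0): Delta=0.0000 Bond=96.1538
(1,1): Delta=-1.6781 Bond=443.7870
V0=78.7788

No-arbitrage ⇒ martingale measure with p* = (R−d)/(u−d) = 0.3846.
Expiry values: V(2,0)=100.0000, V(2,1)=100.0000, V(2,2)=0.0000
Node (1,0) S=179.5400: V=(p*·100.0000+(1−p*)·100.0000)/1.04=96.1538; Δ=(100.0000−100.0000)/(215.4480−168.7676)=0.0000; B=V−Δ·S=96.1538
Node (1,1) S=229.2000: V=(p*·0.0000+(1−p*)·100.0000)/1.04=59.1716; Δ=(0.0000−100.0000)/(275.0400−215.4480)=-1.6781; B=V−Δ·S=443.7870
Node (0,0) S=191.0000: V=(p*·59.1716+(1−p*)·96.1538)/1.04=78.7788; Δ=(59.1716−96.1538)/(229.2000−179.5400)=-0.7447; B=V−Δ·S=221.0182
Sanity check at the root: Δ(0,0)·S0 + B(0,0) reproduces V0 = 78.7788.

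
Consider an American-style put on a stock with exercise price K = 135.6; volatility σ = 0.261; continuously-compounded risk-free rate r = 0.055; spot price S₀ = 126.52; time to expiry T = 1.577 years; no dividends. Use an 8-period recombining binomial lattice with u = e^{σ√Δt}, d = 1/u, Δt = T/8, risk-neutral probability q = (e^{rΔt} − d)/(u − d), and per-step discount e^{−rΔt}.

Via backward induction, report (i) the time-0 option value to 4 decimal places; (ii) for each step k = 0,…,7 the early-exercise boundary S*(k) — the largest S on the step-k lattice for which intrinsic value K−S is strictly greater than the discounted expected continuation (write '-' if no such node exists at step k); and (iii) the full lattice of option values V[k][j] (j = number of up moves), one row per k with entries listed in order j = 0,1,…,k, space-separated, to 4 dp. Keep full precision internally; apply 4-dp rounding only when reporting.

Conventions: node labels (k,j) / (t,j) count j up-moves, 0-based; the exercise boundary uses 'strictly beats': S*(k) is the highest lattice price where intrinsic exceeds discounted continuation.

Δt=0.19712  u=1.12286  d=0.89058  q=0.51799  discount=0.98922
step 8 (expiry): payoffs max(K−S,0) = 85.5334 72.4751 56.0109 35.2525 9.0800 0.0000 0.0000 0.0000 0.0000
step 7: (k=7,j=0): S=56.2179, K−S=79.3821, hold=77.9199 ⇒ V=79.3821 exercise | (k=7,j=1): S=70.8806, K−S=64.7194, hold=63.2572 ⇒ V=64.7194 exercise | (k=7,j=2): S=89.3676, K−S=46.2324, hold=44.7702 ⇒ V=46.2324 exercise | (k=7,j=3): S=112.6764, K−S=22.9236, hold=21.4614 ⇒ V=22.9236 exercise | (k=7,j=4): S=142.0645, K−S=0.0000, hold=4.3294 ⇒ V=4.3294 continue | (k=7,j=5): S=179.1176, K−S=0.0000, hold=0.0000 ⇒ V=0.0000 continue | (k=7,j=6): S=225.8349, K−S=0.0000, hold=0.0000 ⇒ V=0.0000 continue | (k=7,j=7): S=284.7369, K−S=0.0000, hold=0.0000 ⇒ V=0.0000 continue  boundary S*=112.6764
step 6: (k=6,j=0): S=63.1249, K−S=72.4751, hold=71.0129 ⇒ V=72.4751 exercise | (k=6,j=1): S=79.5891, K−S=56.0109, hold=54.5487 ⇒ V=56.0109 exercise | (k=6,j=2): S=100.3475, K−S=35.2525, hold=33.7903 ⇒ V=35.2525 exercise | (k=6,j=3): S=126.5200, K−S=9.0800, hold=13.1487 ⇒ V=13.1487 continue | (k=6,j=4): S=159.5188, K−S=0.0000, hold=2.0643 ⇒ V=2.0643 continue | (k=6,j=5): S=201.1244, K−S=0.0000, hold=0.0000 ⇒ V=0.0000 continue | (k=6,j=6): S=253.5814, K−S=0.0000, hold=0.0000 ⇒ V=0.0000 continue  boundary S*=100.3475
step 5: (k=5,j=0): S=70.8806, K−S=64.7194, hold=63.2572 ⇒ V=64.7194 exercise | (k=5,j=1): S=89.3676, K−S=46.2324, hold=44.7702 ⇒ V=46.2324 exercise | (k=5,j=2): S=112.6764, K−S=22.9236, hold=23.5462 ⇒ V=23.5462 continue | (k=5,j=3): S=142.0645, K−S=0.0000, hold=7.3272 ⇒ V=7.3272 continue | (k=5,j=4): S=179.1176, K−S=0.0000, hold=0.9843 ⇒ V=0.9843 continue | (k=5,j=5): S=225.8349, K−S=0.0000, hold=0.0000 ⇒ V=0.0000 continue  boundary S*=89.3676
step 4: (k=4,j=0): S=79.5891, K−S=56.0109, hold=54.5487 ⇒ V=56.0109 exercise | (k=4,j=1): S=100.3475, K−S=35.2525, hold=34.1093 ⇒ V=35.2525 exercise | (k=4,j=2): S=126.5200, K−S=9.0800, hold=14.9816 ⇒ V=14.9816 continue | (k=4,j=3): S=159.5188, K−S=0.0000, hold=3.9980 ⇒ V=3.9980 continue | (k=4,j=4): S=201.1244, K−S=0.0000, hold=0.4693 ⇒ V=0.4693 continue  boundary S*=100.3475
step 3: (k=3,j=0): S=89.3676, K−S=46.2324, hold=44.7702 ⇒ V=46.2324 exercise | (k=3,j=1): S=112.6764, K−S=22.9236, hold=24.4854 ⇒ V=24.4854 continue | (k=3,j=2): S=142.0645, K−S=0.0000, hold=9.1920 ⇒ V=9.1920 continue | (k=3,j=3): S=179.1176, K−S=0.0000, hold=2.1468 ⇒ V=2.1468 continue  boundary S*=89.3676
step 2: (k=2,j=0): S=100.3475, K−S=35.2525, hold=34.5906 ⇒ V=35.2525 exercise | (k=2,j=1): S=126.5200, K−S=9.0800, hold=16.3849 ⇒ V=16.3849 continue | (k=2,j=2): S=159.5188, K−S=0.0000, hold=5.4829 ⇒ V=5.4829 continue  boundary S*=100.3475
step 1: (k=1,j=0): S=112.6764, K−S=22.9236, hold=25.2045 ⇒ V=25.2045 continue | (k=1,j=1): S=142.0645, K−S=0.0000, hold=10.6220 ⇒ V=10.6220 continue  boundary S*=-
step 0: (k=0,j=0): S=126.5200, K−S=9.0800, hold=17.4605 ⇒ V=17.4605 continue  boundary S*=-

price = 17.4605
boundary = - - 100.3475 89.3676 100.3475 89.3676 100.3475 112.6764
tree:
17.4605
25.2045 10.6220
35.2525 16.3849 5.4829
46.2324 24.4854 9.1920 2.1468
56.0109 35.2525 14.9816 3.9980 0.4693
64.7194 46.2324 23.5462 7.3272 0.9843 0.0000
72.4751 56.0109 35.2525 13.1487 2.0643 0.0000 0.0000
79.3821 64.7194 46.2324 22.9236 4.3294 0.0000 0.0000 0.0000
85.5334 72.4751 56.0109 35.2525 9.0800 0.0000 0.0000 0.0000 0.0000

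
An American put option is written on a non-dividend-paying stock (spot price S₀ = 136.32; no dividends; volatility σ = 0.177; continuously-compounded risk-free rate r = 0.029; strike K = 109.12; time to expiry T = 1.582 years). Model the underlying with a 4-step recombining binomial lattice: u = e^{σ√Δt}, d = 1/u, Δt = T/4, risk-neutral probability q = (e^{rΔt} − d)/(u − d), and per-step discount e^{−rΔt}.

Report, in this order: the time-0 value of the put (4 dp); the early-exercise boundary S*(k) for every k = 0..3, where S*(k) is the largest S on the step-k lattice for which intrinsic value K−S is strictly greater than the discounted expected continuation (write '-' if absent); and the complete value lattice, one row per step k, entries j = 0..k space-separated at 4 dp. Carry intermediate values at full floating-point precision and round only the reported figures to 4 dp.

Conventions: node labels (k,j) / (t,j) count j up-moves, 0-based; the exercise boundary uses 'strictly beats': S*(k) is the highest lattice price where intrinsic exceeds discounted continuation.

Δt=0.39550, u=1.11774, d=0.89466, q=0.52391, disc=e^(-rΔt)=0.98860
k=4 terminal: V=max(K-S,0) → 21.7849 0.0076 0.0000 0.0000 0.0000
k=3: j=0 S=97.6184 intr=11.5016 cont=10.2572 V=11.5016[EX]; j=1 S=121.9599 intr=0.0000 cont=0.0036 V=0.0036[hold]; j=2 S=152.3710 intr=0.0000 cont=0.0000 V=0.0000[hold]; j=3 S=190.3652 intr=0.0000 cont=0.0000 V=0.0000[hold]  S*(3)=97.6184
k=2: j=0 S=109.1124 intr=0.0076 cont=5.4152 V=5.4152[hold]; j=1 S=136.3200 intr=0.0000 cont=0.0017 V=0.0017[hold]; j=2 S=170.3119 intr=0.0000 cont=0.0000 V=0.0000[hold]  S*(2)=-
k=1: j=0 S=121.9599 intr=0.0000 cont=2.5496 V=2.5496[hold]; j=1 S=152.3710 intr=0.0000 cont=0.0008 V=0.0008[hold]  S*(1)=-
k=0: j=0 S=136.3200 intr=0.0000 cont=1.2004 V=1.2004[hold]  S*(0)=-

price = 1.2004
boundary = - - - 97.6184
tree:
1.2004
2.5496 0.0008
5.4152 0.0017 0.0000
11.5016 0.0036 0.0000 0.0000
21.7849 0.0076 0.0000 0.0000 0.0000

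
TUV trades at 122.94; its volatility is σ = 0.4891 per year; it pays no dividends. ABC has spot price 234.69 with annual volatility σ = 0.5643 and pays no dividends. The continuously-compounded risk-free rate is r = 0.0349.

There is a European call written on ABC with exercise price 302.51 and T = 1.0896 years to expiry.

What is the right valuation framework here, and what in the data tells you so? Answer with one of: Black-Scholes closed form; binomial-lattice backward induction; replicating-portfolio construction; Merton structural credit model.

framework: Black-Scholes closed form

Key observation: the instrument is a plain European call (strike 302.51) on a lognormal asset; the exact continuous-time formula applies directly.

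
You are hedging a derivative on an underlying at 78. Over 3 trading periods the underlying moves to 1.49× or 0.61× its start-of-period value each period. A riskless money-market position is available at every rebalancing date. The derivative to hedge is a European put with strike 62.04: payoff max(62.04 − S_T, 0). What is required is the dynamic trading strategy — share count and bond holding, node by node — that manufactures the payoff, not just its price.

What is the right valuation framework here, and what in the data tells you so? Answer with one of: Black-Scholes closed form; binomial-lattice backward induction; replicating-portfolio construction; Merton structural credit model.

framework: replicating-portfolio construction

Key observation: the task asks for the hedge itself — share and bond holdings at every node of the 3-period tree on spot 78 with factors 1.49/0.61 — which is exactly what the replicating-portfolio construction produces.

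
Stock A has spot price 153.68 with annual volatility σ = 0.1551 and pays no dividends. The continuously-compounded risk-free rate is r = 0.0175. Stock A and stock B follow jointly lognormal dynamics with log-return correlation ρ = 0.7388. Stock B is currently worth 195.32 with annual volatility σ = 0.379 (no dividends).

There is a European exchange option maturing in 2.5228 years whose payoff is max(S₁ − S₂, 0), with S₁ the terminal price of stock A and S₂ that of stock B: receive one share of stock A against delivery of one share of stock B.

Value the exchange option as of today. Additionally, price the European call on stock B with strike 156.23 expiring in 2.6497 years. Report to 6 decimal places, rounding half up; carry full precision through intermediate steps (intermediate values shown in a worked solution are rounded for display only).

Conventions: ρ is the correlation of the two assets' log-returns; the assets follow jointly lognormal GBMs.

exchange price = 14.548859
price(stock B call K=156.23) = 68.585402

σ_eff = √(σ₁² + σ₂² − 2ρσ₁σ₂) = √(0.1551² + 0.379² − 2·0.7388·0.1551·0.379) = 0.284323
d₁ = (ln(S₁/S₂) + (q₂ − q₁ + σ_eff²/2)T) / (σ_eff√T) = (ln(153.68/195.32) + (0.0 − 0.0 + 0.040420)·2.5228) / 0.451599 = -0.305129
d₂ = d₁ − σ_eff√T = -0.305129 − 0.451599 = -0.756728
N(d₁) = 0.380134,  N(d₂) = 0.224606
V = S₁·e^{−q₁T}·N(d₁) − S₂·e^{−q₂T}·N(d₂) = 58.418991 − 43.870132 = 14.548859
[vanilla: stock B call K=156.23]
σ√T = 0.379·√2.6497 = 0.616932
d₁ = (ln(S/K) + (r+σ²/2)T) / (σ√T) = (ln(195.32/156.23) + (0.0175+0.379²/2)·2.6497) / 0.616932 = (0.223310 + 0.236673) / 0.616932 = 0.745596
d₂ = d₁ − σ√T = 0.745596 − 0.616932 = 0.128664
e^{−rT} = 0.954689
N(d₁) = 0.772044,  N(d₂) = 0.551188
price = S·N(d₁) − K·e^{−rT}·N(d₂) = 150.795700 − 82.210297 = 68.585402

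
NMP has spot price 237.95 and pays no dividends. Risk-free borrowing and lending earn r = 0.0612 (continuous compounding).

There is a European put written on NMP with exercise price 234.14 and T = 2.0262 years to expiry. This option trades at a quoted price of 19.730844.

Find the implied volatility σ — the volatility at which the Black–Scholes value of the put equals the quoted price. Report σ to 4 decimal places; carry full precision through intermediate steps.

At σ = 0.2631 the Black–Scholes value reproduces the quote:
σ√T = 0.2631·√2.0262 = 0.374509
d₁ = (ln(S/K) + (r+σ²/2)T) / (σ√T) = (ln(237.95/234.14) + (0.0612+0.2631²/2)·2.0262) / 0.374509 = (0.016141 + 0.194132) / 0.374509 = 0.561464
d₂ = d₁ − σ√T = 0.561464 − 0.374509 = 0.186955
e^{−rT} = 0.883377
N(−d₁) = 0.287241,  N(−d₂) = 0.425848
V = K·e^{−rT}·N(−d₂) − S·N(−d₁) = 88.079753 − 68.348909 = 19.730844 (equal to the quote); since ∂V/∂σ > 0 for all σ, the implied volatility is unique

sigma = 0.2631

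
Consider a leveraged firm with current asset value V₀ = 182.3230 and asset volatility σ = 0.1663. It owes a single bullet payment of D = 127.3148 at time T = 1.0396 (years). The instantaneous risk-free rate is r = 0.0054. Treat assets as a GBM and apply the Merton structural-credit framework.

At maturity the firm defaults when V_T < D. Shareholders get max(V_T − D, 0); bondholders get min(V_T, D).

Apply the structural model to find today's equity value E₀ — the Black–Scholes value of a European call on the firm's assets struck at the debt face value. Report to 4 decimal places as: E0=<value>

E0=55.8651

Apply the equity-as-call identities (strike 127.3148, horizon 1.0396 years):
d₁ = [ln(V₀/D) + (r + σ²/2)T] / (σ√T)
   = [ln(182.3230/127.3148) + (0.0054 + 0.5·0.1663²)·1.0396] / (0.1663·√1.0396)
   = [0.359117 + 0.019989] / 0.169561 = 2.235814
d₂ = d₁ − σ√T = 2.235814 − 0.169561 = 2.066253
N(d₁) = 0.987318,  N(d₂) = 0.980598,  e^(−rT) = 0.994402
E₀ = V₀·N(d₁) − D·e^(−rT)·N(d₂)
   = 182.3230·0.987318 − 127.3148·0.994402·0.980598 = 55.865076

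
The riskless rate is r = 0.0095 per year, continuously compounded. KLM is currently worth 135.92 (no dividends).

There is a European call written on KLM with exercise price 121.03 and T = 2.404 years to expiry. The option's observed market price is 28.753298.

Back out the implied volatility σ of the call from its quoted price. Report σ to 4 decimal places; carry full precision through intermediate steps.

sigma = 0.2387

At σ = 0.2387 the Black–Scholes value reproduces the quote:
σ√T = 0.2387·√2.404 = 0.370100
d₁ = (ln(S/K) + (r+σ²/2)T) / (σ√T) = (ln(135.92/121.03) + (0.0095+0.2387²/2)·2.404) / 0.370100 = (0.116028 + 0.091325) / 0.370100 = 0.560262
d₂ = d₁ − σ√T = 0.560262 − 0.370100 = 0.190161
e^{−rT} = 0.977421
N(d₁) = 0.712350,  N(d₂) = 0.575409
V = S·N(d₁) − K·e^{−rT}·N(d₂) = 96.822558 − 68.069261 = 28.753298 (equal to the quote); since ∂V/∂σ > 0 for all σ, the implied volatility is unique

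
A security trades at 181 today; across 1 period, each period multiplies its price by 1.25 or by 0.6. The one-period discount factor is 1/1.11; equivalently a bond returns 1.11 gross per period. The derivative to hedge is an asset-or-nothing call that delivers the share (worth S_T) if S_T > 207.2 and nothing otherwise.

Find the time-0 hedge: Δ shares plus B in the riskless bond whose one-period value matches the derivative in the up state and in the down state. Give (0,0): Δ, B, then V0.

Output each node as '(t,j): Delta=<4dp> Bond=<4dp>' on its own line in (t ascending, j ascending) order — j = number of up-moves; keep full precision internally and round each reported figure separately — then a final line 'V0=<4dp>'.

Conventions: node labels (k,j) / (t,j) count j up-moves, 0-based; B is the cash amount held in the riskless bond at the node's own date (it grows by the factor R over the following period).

(0,0): Delta=1.9231 Bond=-188.1497
V0=159.9272

No-arbitrage ⇒ martingale measure with p* = (R−d)/(u−d) = 0.7846.
Expiry values: V(1,0)=0.0000, V(1,1)=226.2500
(0,0): S=181.0000. Δ = (V_up−V_dn)/(S_up−S_dn) = (226.2500−0.0000)/(226.2500−108.6000) = 1.9231. V = [p*·226.2500 + (1−p*)·0.0000]/1.11 = 159.9272. B = V − Δ·S = -188.1497.
Verification: the root portfolio costs Δ(0,0)·S0 + B(0,0) = 159.9272, matching V0.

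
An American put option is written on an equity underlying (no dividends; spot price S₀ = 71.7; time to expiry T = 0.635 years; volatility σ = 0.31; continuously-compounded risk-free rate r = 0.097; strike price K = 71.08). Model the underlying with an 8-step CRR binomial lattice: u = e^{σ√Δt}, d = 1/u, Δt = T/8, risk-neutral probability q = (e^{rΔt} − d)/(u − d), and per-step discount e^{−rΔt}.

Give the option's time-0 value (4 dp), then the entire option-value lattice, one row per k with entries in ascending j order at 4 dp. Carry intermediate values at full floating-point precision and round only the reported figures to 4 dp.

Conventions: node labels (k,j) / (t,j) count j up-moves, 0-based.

Δt=0.07938  u=1.09127  d=0.91637  q=0.52237  discount=0.99233
step 8 (expiry): payoffs max(K−S,0) = 35.4287 28.6242 20.5211 10.8714 0.0000 0.0000 0.0000 0.0000 0.0000
k=7: (k=7,j=0): S=38.9051, K−S=32.1749, hold=31.6298 ⇒ V=32.1749 exercise | (k=7,j=1): S=46.3305, K−S=24.7495, hold=24.2043 ⇒ V=24.7495 exercise | (k=7,j=2): S=55.1732, K−S=15.9068, hold=15.3617 ⇒ V=15.9068 exercise | (k=7,j=3): S=65.7035, K−S=5.3765, hold=5.1527 ⇒ V=5.3765 exercise | (k=7,j=4): S=78.2437, K−S=0.0000, hold=0.0000 ⇒ V=0.0000 continue | (k=7,j=5): S=93.1774, K−S=0.0000, hold=0.0000 ⇒ V=0.0000 continue | (k=7,j=6): S=110.9613, K−S=0.0000, hold=0.0000 ⇒ V=0.0000 continue | (k=7,j=7): S=132.1394, K−S=0.0000, hold=0.0000 ⇒ V=0.0000 continue
k=6: (k=6,j=0): S=42.4558, K−S=28.6242, hold=28.0791 ⇒ V=28.6242 exercise | (k=6,j=1): S=50.5589, K−S=20.5211, hold=19.9760 ⇒ V=20.5211 exercise | (k=6,j=2): S=60.2086, K−S=10.8714, hold=10.3263 ⇒ V=10.8714 exercise | (k=6,j=3): S=71.7000, K−S=0.0000, hold=2.5483 ⇒ V=2.5483 continue | (k=6,j=4): S=85.3847, K−S=0.0000, hold=0.0000 ⇒ V=0.0000 continue | (k=6,j=5): S=101.6813, K−S=0.0000, hold=0.0000 ⇒ V=0.0000 continue | (k=6,j=6): S=121.0882, K−S=0.0000, hold=0.0000 ⇒ V=0.0000 continue
k=5: (k=5,j=0): S=46.3305, K−S=24.7495, hold=24.2043 ⇒ V=24.7495 exercise | (k=5,j=1): S=55.1732, K−S=15.9068, hold=15.3617 ⇒ V=15.9068 exercise | (k=5,j=2): S=65.7035, K−S=5.3765, hold=6.4736 ⇒ V=6.4736 continue | (k=5,j=3): S=78.2437, K−S=0.0000, hold=1.2078 ⇒ V=1.2078 continue | (k=5,j=4): S=93.1774, K−S=0.0000, hold=0.0000 ⇒ V=0.0000 continue | (k=5,j=5): S=110.9613, K−S=0.0000, hold=0.0000 ⇒ V=0.0000 continue
k=4: (k=4,j=0): S=50.5589, K−S=20.5211, hold=19.9760 ⇒ V=20.5211 exercise | (k=4,j=1): S=60.2086, K−S=10.8714, hold=10.8950 ⇒ V=10.8950 continue | (k=4,j=2): S=71.7000, K−S=0.0000, hold=3.6943 ⇒ V=3.6943 continue | (k=4,j=3): S=85.3847, K−S=0.0000, hold=0.5724 ⇒ V=0.5724 continue | (k=4,j=4): S=101.6813, K−S=0.0000, hold=0.0000 ⇒ V=0.0000 continue
k=3: (k=3,j=0): S=55.1732, K−S=15.9068, hold=15.3739 ⇒ V=15.9068 exercise | (k=3,j=1): S=65.7035, K−S=5.3765, hold=7.0789 ⇒ V=7.0789 continue | (k=3,j=2): S=78.2437, K−S=0.0000, hold=2.0477 ⇒ V=2.0477 continue | (k=3,j=3): S=93.1774, K−S=0.0000, hold=0.2713 ⇒ V=0.2713 continue
k=2: (k=2,j=0): S=60.2086, K−S=10.8714, hold=11.2087 ⇒ V=11.2087 continue | (k=2,j=1): S=71.7000, K−S=0.0000, hold=4.4166 ⇒ V=4.4166 continue | (k=2,j=2): S=85.3847, K−S=0.0000, hold=1.1112 ⇒ V=1.1112 continue
k=1: (k=1,j=0): S=65.7035, K−S=5.3765, hold=7.6020 ⇒ V=7.6020 continue | (k=1,j=1): S=78.2437, K−S=0.0000, hold=2.6693 ⇒ V=2.6693 continue
k=0: (k=0,j=0): S=71.7000, K−S=0.0000, hold=4.9868 ⇒ V=4.9868 continue

price = 4.9868
tree:
4.9868
7.6020 2.6693
11.2087 4.4166 1.1112
15.9068 7.0789 2.0477 0.2713
20.5211 10.8950 3.6943 0.5724 0.0000
24.7495 15.9068 6.4736 1.2078 0.0000 0.0000
28.6242 20.5211 10.8714 2.5483 0.0000 0.0000 0.0000
32.1749 24.7495 15.9068 5.3765 0.0000 0.0000 0.0000 0.0000
35.4287 28.6242 20.5211 10.8714 0.0000 0.0000 0.0000 0.0000 0.0000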